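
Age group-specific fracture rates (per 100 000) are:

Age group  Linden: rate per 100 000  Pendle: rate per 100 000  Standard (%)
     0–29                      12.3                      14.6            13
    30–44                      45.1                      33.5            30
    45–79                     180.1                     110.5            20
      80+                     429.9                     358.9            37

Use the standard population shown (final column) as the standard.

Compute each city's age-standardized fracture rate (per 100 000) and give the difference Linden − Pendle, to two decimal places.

Standard weights: 0.13, 0.30, 0.20, 0.37.
Linden: 0.1300×12.3 + 0.3000×45.1 + 0.2000×180.1 + 0.3700×429.9 = 210.2120 per 100 000.
Pendle: 0.1300×14.6 + 0.3000×33.5 + 0.2000×110.5 + 0.3700×358.9 = 166.8410 per 100 000.
Difference = 210.2120 − 166.8410 = 43.3710.

43.37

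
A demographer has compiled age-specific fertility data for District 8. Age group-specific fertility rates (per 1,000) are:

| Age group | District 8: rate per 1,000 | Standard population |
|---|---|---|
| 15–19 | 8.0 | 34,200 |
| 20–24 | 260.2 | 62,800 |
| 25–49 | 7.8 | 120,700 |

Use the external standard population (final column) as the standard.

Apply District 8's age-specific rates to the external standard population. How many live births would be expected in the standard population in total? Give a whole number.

17556

Expected live births = Σ (standard pop × age-specific rate ÷ 1,000)
= 34,200×8.0/1,000 + 62,800×260.2/1,000 + 120,700×7.8/1,000
= 273.60 + 16340.56 + 941.46 = 17555.62.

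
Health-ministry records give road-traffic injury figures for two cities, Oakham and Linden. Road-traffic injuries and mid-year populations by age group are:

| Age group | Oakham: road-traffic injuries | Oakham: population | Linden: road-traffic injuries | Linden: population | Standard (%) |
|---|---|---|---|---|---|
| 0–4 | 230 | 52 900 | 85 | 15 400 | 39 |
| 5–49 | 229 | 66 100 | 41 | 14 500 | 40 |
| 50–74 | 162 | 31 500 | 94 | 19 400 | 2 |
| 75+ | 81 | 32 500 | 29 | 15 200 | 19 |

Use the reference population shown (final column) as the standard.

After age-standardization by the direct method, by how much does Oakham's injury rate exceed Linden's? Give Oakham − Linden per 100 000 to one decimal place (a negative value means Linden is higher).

-8.5

Age-specific rates per 100 000 for Oakham: 434.78, 346.44, 514.29, 249.23.
For Linden: 551.95, 282.76, 484.54, 190.79.
Standard weights: 0.39, 0.40, 0.02, 0.19.
Oakham: 0.3900×434.78 + 0.4000×346.44 + 0.0200×514.29 + 0.1900×249.23 = 365.7827 per 100 000.
Linden: 0.3900×551.95 + 0.4000×282.76 + 0.0200×484.54 + 0.1900×190.79 = 374.3039 per 100 000.
Difference = 365.7827 − 374.3039 = -8.5212.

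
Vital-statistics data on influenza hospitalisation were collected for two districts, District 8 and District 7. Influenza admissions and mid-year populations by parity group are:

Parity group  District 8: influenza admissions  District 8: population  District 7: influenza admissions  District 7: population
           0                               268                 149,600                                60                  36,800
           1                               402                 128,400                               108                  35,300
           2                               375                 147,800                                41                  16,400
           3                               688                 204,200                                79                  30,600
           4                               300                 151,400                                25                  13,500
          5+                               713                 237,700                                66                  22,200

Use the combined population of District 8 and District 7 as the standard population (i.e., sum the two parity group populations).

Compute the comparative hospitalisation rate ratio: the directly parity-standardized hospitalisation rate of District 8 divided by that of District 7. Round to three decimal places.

Parity-specific rates per 100,000 for District 8: 179.14, 313.08, 253.72, 336.92, 198.15, 299.96.
For District 7: 163.04, 305.95, 250.00, 258.17, 185.19, 297.30.
Combined standard total = 1,173,900; weights = 0.1588, 0.1394, 0.1399, 0.2000, 0.1405, 0.2214.
District 8: 0.1588×179.14 + 0.1394×313.08 + 0.1399×253.72 + 0.2000×336.92 + 0.1405×198.15 + 0.2214×299.96 = 269.2303 per 100,000.
District 7: 0.1588×163.04 + 0.1394×305.95 + 0.1399×250.00 + 0.2000×258.17 + 0.1405×185.19 + 0.2214×297.30 = 246.9955 per 100,000.
Ratio = 269.2303 ÷ 246.9955 = 1.09002.

1.090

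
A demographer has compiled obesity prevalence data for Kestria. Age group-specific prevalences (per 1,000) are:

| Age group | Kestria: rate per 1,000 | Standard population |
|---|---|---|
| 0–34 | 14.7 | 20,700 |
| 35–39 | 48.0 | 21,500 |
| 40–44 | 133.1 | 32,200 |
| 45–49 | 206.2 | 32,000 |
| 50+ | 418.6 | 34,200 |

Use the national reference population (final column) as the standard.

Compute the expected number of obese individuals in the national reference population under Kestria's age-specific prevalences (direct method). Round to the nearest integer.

26537

Expected obese individuals = Σ (standard pop × age-specific rate ÷ 1,000)
= 20,700×14.7/1,000 + 21,500×48.0/1,000 + 32,200×133.1/1,000 + 32,000×206.2/1,000 + 34,200×418.6/1,000
= 304.29 + 1032.00 + 4285.82 + 6598.40 + 14316.12 = 26536.63.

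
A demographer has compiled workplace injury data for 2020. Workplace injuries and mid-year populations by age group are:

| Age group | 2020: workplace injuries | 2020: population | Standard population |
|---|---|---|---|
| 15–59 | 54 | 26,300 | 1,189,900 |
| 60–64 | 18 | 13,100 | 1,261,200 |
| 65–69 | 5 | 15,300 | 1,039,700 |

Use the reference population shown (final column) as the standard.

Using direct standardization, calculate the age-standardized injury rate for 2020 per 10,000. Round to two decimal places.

12.94

Age-specific rates per 10,000 for 2020: 20.53, 13.74, 3.27.
Standard total = 3,490,800; weights = 0.3409, 0.3613, 0.2978.
Standardized rate: 0.3409×20.53 + 0.3613×13.74 + 0.2978×3.27 = 12.9365 per 10,000.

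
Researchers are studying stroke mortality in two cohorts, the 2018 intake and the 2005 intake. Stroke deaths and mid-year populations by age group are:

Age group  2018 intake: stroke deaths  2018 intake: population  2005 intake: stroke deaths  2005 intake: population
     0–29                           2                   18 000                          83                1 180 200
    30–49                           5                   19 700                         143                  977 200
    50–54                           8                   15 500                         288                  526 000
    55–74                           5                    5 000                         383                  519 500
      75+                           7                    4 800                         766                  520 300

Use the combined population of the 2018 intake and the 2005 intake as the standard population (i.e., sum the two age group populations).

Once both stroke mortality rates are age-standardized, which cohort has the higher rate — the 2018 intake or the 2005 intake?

Age-specific rates per 100 000 for the 2018 intake: 11.11, 25.38, 51.61, 100.00, 145.83.
For the 2005 intake: 7.03, 14.63, 54.75, 73.72, 147.22.
Combined standard total = 3 786 200; weights = 0.3165, 0.2633, 0.1430, 0.1385, 0.1387.
The 2018 intake: 0.3165×11.11 + 0.2633×25.38 + 0.1430×51.61 + 0.1385×100.00 + 0.1387×145.83 = 51.6589 per 100 000.
The 2005 intake: 0.3165×7.03 + 0.2633×14.63 + 0.1430×54.75 + 0.1385×73.72 + 0.1387×147.22 = 44.5404 per 100 000.
The crude rates (42.86 vs 44.67) would put the 2005 intake higher, but that reflects its age composition; once standardized to a common age structure, the 2018 intake has the higher underlying rate.

2018 intake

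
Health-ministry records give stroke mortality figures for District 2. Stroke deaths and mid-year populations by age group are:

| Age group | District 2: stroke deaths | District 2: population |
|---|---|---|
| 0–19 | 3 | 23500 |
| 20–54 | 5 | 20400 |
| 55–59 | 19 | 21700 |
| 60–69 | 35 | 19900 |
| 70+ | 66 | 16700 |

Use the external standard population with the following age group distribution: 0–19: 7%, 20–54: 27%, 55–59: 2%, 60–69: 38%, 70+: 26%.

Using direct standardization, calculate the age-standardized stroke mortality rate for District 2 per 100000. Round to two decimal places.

Age-specific rates per 100000 for District 2: 12.77, 24.51, 87.56, 175.88, 395.21.
Standard weights: 0.07, 0.27, 0.02, 0.38, 0.26.
Standardized rate: 0.0700×12.77 + 0.2700×24.51 + 0.0200×87.56 + 0.3800×175.88 + 0.2600×395.21 = 178.8511 per 100000.

178.85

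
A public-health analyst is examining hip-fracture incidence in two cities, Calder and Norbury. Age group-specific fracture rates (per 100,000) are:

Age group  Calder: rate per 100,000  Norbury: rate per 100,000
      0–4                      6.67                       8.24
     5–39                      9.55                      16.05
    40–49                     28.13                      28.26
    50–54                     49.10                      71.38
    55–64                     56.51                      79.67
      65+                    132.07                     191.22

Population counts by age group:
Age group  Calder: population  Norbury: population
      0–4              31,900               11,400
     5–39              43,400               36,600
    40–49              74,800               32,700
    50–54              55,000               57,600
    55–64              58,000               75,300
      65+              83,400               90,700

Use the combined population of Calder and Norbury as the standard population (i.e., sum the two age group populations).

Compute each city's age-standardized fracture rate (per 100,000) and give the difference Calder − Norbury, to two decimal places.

-25.35

Combined standard total = 650,800; weights = 0.0665, 0.1229, 0.1652, 0.1730, 0.2048, 0.2675.
Calder: 0.0665×6.67 + 0.1229×9.55 + 0.1652×28.13 + 0.1730×49.10 + 0.2048×56.51 + 0.2675×132.07 = 61.6651 per 100,000.
Norbury: 0.0665×8.24 + 0.1229×16.05 + 0.1652×28.26 + 0.1730×71.38 + 0.2048×79.67 + 0.2675×191.22 = 87.0122 per 100,000.
Difference = 61.6651 − 87.0122 = -25.3472.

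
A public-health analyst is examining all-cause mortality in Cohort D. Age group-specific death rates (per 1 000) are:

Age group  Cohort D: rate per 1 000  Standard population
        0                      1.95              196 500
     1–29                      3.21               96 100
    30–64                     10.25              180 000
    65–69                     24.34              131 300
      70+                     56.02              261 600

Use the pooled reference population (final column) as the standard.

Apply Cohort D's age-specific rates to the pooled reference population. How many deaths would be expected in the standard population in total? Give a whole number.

20387

Expected deaths = Σ (standard pop × age-specific rate ÷ 1 000)
= 196 500×1.95/1 000 + 96 100×3.21/1 000 + 180 000×10.25/1 000 + 131 300×24.34/1 000 + 261 600×56.02/1 000
= 383.18 + 308.48 + 1845.00 + 3195.84 + 14654.83 = 20387.33.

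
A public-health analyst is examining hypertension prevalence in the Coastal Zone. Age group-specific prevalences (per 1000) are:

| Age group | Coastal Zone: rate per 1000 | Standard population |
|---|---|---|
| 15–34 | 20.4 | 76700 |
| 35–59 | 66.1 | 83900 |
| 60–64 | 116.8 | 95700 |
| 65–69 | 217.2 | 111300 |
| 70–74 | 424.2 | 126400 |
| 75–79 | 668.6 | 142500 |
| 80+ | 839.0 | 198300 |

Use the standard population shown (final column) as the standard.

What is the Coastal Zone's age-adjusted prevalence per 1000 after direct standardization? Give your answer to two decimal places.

428.52

Standard total = 834800; weights = 0.0919, 0.1005, 0.1146, 0.1333, 0.1514, 0.1707, 0.2375.
Standardized rate: 0.0919×20.4 + 0.1005×66.1 + 0.1146×116.8 + 0.1333×217.2 + 0.1514×424.2 + 0.1707×668.6 + 0.2375×839.0 = 428.5226 per 1000.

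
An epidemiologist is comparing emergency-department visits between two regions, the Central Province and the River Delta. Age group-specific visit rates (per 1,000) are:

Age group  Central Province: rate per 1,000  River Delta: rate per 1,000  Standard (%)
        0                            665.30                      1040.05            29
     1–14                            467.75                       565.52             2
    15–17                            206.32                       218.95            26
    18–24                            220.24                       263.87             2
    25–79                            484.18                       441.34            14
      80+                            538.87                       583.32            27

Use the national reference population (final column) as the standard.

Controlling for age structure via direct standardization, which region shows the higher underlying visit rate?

River Delta

Standard weights: 0.29, 0.02, 0.26, 0.02, 0.14, 0.27.
The Central Province: 0.2900×665.30 + 0.0200×467.75 + 0.2600×206.32 + 0.0200×220.24 + 0.1400×484.18 + 0.2700×538.87 = 473.6201 per 1,000.
The River Delta: 0.2900×1040.05 + 0.0200×565.52 + 0.2600×218.95 + 0.0200×263.87 + 0.1400×441.34 + 0.2700×583.32 = 594.4133 per 1,000.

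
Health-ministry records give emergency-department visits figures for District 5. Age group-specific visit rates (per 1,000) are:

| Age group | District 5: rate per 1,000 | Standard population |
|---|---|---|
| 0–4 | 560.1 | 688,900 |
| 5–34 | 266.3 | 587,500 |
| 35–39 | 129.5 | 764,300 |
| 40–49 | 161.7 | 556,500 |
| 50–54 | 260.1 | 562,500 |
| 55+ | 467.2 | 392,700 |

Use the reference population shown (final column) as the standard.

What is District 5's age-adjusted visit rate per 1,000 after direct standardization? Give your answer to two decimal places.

298.68

Standard total = 3,552,400; weights = 0.1939, 0.1654, 0.2152, 0.1567, 0.1583, 0.1105.
Standardized rate: 0.1939×560.1 + 0.1654×266.3 + 0.2152×129.5 + 0.1567×161.7 + 0.1583×260.1 + 0.1105×467.2 = 298.6833 per 1,000.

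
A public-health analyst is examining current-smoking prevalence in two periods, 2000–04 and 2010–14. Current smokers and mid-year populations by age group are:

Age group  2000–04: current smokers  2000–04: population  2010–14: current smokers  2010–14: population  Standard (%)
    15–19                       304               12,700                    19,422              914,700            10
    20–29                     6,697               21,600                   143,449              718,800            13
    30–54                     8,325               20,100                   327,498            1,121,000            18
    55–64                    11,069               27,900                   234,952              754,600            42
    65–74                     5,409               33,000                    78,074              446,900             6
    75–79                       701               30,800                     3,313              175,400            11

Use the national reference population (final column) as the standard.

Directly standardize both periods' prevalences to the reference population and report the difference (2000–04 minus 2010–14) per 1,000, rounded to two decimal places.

Age-specific rates per 1,000 for 2000–04: 23.937, 310.046, 414.179, 396.738, 163.909, 22.760.
For 2010–14: 21.233, 199.567, 292.148, 311.360, 174.701, 18.888.
Standard weights: 0.10, 0.13, 0.18, 0.42, 0.06, 0.11.
2000–04: 0.1000×23.937 + 0.1300×310.046 + 0.1800×414.179 + 0.4200×396.738 + 0.0600×163.909 + 0.1100×22.760 = 296.2202 per 1,000.
2010–14: 0.1000×21.233 + 0.1300×199.567 + 0.1800×292.148 + 0.4200×311.360 + 0.0600×174.701 + 0.1100×18.888 = 223.9846 per 1,000.
Difference = 296.2202 − 223.9846 = 72.2356.

72.24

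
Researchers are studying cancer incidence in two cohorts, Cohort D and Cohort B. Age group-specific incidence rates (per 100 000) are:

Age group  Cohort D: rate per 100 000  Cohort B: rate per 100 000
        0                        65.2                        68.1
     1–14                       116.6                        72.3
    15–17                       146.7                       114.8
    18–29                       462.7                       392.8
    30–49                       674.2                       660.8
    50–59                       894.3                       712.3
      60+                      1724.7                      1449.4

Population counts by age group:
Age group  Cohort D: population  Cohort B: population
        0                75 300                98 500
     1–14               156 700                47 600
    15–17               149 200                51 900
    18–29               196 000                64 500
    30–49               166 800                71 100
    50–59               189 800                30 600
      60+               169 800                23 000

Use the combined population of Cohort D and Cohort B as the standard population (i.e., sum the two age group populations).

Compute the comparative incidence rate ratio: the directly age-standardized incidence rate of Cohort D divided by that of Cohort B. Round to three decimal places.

1.174

Combined standard total = 1 490 800; weights = 0.1166, 0.1370, 0.1349, 0.1747, 0.1596, 0.1478, 0.1293.
Cohort D: 0.1166×65.2 + 0.1370×116.6 + 0.1349×146.7 + 0.1747×462.7 + 0.1596×674.2 + 0.1478×894.3 + 0.1293×1724.7 = 587.0713 per 100 000.
Cohort B: 0.1166×68.1 + 0.1370×72.3 + 0.1349×114.8 + 0.1747×392.8 + 0.1596×660.8 + 0.1478×712.3 + 0.1293×1449.4 = 500.1723 per 100 000.
Ratio = 587.0713 ÷ 500.1723 = 1.17374.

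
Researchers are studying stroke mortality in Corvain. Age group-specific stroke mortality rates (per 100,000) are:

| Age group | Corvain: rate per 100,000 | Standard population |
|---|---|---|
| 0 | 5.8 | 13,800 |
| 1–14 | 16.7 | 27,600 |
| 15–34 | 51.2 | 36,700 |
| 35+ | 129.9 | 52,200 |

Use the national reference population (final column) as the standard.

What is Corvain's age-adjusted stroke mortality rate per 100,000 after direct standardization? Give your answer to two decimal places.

Standard total = 130,300; weights = 0.1059, 0.2118, 0.2817, 0.4006.
Standardized rate: 0.1059×5.8 + 0.2118×16.7 + 0.2817×51.2 + 0.4006×129.9 = 70.6123 per 100,000.

70.61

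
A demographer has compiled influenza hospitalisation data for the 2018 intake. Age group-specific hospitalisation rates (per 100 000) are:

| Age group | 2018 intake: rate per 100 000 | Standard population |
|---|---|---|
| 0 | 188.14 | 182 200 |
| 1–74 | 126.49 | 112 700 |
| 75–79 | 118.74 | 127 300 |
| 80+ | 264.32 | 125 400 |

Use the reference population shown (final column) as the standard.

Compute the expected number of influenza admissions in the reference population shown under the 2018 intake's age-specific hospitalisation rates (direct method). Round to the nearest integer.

Expected influenza admissions = Σ (standard pop × age-specific rate ÷ 100 000)
= 182 200×188.14/100 000 + 112 700×126.49/100 000 + 127 300×118.74/100 000 + 125 400×264.32/100 000
= 342.79 + 142.55 + 151.16 + 331.46 = 967.96.

968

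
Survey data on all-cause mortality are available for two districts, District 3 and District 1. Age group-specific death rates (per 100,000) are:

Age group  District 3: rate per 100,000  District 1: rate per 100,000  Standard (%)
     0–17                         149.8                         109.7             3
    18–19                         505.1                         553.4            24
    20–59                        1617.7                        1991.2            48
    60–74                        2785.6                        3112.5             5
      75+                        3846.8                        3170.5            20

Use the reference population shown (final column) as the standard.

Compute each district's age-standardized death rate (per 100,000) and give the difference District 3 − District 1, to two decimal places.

-70.75

Standard weights: 0.03, 0.24, 0.48, 0.05, 0.20.
District 3: 0.0300×149.8 + 0.2400×505.1 + 0.4800×1617.7 + 0.0500×2785.6 + 0.2000×3846.8 = 1810.8540 per 100,000.
District 1: 0.0300×109.7 + 0.2400×553.4 + 0.4800×1991.2 + 0.0500×3112.5 + 0.2000×3170.5 = 1881.6080 per 100,000.
Difference = 1810.8540 − 1881.6080 = -70.7540.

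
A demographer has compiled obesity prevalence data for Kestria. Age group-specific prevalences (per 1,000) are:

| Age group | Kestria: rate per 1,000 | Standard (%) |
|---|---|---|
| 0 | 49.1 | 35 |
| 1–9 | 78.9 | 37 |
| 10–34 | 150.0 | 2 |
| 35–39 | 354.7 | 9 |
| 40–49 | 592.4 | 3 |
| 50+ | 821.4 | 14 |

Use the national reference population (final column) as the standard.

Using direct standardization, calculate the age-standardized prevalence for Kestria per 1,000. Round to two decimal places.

Standard weights: 0.35, 0.37, 0.02, 0.09, 0.03, 0.14.
Standardized rate: 0.3500×49.1 + 0.3700×78.9 + 0.0200×150.0 + 0.0900×354.7 + 0.0300×592.4 + 0.1400×821.4 = 214.0690 per 1,000.

214.07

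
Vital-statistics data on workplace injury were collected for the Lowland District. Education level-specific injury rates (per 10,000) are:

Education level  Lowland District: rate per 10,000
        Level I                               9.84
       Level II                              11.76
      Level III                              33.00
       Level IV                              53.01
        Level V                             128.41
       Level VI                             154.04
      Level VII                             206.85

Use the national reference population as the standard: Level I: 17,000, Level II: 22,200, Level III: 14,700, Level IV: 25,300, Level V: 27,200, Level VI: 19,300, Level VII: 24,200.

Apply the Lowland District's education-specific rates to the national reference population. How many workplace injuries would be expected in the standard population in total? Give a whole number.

1373

Expected workplace injuries = Σ (standard pop × education-specific rate ÷ 10,000)
= 17,000×9.84/10,000 + 22,200×11.76/10,000 + 14,700×33.00/10,000 + 25,300×53.01/10,000 + 27,200×128.41/10,000 + 19,300×154.04/10,000 + 24,200×206.85/10,000
= 16.73 + 26.11 + 48.51 + 134.12 + 349.28 + 297.30 + 500.58 = 1372.61.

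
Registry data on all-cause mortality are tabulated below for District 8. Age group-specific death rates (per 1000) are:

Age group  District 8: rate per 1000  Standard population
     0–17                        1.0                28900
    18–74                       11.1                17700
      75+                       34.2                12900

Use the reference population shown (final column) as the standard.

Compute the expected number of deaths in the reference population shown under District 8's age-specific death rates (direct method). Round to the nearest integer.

Expected deaths = Σ (standard pop × age-specific rate ÷ 1000)
= 28900×1.0/1000 + 17700×11.1/1000 + 12900×34.2/1000
= 28.90 + 196.47 + 441.18 = 666.55.

667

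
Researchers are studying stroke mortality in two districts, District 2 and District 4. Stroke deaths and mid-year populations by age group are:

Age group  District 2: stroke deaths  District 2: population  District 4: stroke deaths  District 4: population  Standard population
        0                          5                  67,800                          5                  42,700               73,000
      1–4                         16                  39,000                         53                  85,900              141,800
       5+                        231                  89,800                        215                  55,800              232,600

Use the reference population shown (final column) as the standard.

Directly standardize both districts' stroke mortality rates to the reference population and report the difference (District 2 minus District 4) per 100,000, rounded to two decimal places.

-73.84

Age-specific rates per 100,000 for District 2: 7.37, 41.03, 257.24.
For District 4: 11.71, 61.70, 385.30.
Standard total = 447,400; weights = 0.1632, 0.3169, 0.5199.
District 2: 0.1632×7.37 + 0.3169×41.03 + 0.5199×257.24 = 147.9424 per 100,000.
District 4: 0.1632×11.71 + 0.3169×61.70 + 0.5199×385.30 = 221.7829 per 100,000.
Difference = 147.9424 − 221.7829 = -73.8405.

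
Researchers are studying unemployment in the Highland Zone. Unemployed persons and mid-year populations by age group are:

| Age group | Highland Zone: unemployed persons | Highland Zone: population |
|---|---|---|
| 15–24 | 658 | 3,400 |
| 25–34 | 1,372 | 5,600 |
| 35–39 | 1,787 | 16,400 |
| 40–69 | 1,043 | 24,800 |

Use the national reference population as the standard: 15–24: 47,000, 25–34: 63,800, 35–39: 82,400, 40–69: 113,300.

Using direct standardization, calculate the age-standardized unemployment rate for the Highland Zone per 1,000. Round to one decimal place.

125.5

Age-specific rates per 1,000 for the Highland Zone: 193.529, 245.000, 108.963, 42.056.
Standard total = 306,500; weights = 0.1533, 0.2082, 0.2688, 0.3697.
Standardized rate: 0.1533×193.529 + 0.2082×245.000 + 0.2688×108.963 + 0.3697×42.056 = 125.5154 per 1,000.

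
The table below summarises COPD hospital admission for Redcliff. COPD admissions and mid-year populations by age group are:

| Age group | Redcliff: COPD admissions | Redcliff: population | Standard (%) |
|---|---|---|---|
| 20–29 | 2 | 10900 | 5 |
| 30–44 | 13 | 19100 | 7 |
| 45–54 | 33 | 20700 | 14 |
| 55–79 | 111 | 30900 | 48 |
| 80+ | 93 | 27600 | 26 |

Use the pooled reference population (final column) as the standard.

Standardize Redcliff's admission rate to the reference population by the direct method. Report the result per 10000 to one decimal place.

Age-specific rates per 10000 for Redcliff: 1.83, 6.81, 15.94, 35.92, 33.70.
Standard weights: 0.05, 0.07, 0.14, 0.48, 0.26.
Standardized rate: 0.0500×1.83 + 0.0700×6.81 + 0.1400×15.94 + 0.4800×35.92 + 0.2600×33.70 = 28.8037 per 10000.

28.8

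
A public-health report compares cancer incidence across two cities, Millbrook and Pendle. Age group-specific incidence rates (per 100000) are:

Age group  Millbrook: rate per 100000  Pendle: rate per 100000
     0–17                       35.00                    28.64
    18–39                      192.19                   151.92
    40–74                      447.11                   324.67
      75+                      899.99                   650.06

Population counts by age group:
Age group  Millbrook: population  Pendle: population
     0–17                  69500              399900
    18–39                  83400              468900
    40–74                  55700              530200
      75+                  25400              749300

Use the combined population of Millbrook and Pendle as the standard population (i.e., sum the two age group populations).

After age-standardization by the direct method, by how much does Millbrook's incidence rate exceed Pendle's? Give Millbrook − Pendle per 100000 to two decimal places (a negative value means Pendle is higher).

121.98

Combined standard total = 2382300; weights = 0.1970, 0.2318, 0.2459, 0.3252.
Millbrook: 0.1970×35.00 + 0.2318×192.19 + 0.2459×447.11 + 0.3252×899.99 = 454.0820 per 100000.
Pendle: 0.1970×28.64 + 0.2318×151.92 + 0.2459×324.67 + 0.3252×650.06 = 332.1054 per 100000.
Difference = 454.0820 − 332.1054 = 121.9766.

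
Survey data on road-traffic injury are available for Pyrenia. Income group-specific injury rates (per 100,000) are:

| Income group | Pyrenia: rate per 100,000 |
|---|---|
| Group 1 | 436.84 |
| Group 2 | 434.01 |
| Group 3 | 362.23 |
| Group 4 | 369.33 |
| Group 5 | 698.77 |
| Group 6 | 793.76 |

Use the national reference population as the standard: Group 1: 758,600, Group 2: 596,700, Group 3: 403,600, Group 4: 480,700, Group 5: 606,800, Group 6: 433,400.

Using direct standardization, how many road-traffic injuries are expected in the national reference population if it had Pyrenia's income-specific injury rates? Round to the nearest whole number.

Expected road-traffic injuries = Σ (standard pop × income-specific rate ÷ 100,000)
= 758,600×436.84/100,000 + 596,700×434.01/100,000 + 403,600×362.23/100,000 + 480,700×369.33/100,000 + 606,800×698.77/100,000 + 433,400×793.76/100,000
= 3313.87 + 2589.74 + 1461.96 + 1775.37 + 4240.14 + 3440.16 = 16821.23.

16821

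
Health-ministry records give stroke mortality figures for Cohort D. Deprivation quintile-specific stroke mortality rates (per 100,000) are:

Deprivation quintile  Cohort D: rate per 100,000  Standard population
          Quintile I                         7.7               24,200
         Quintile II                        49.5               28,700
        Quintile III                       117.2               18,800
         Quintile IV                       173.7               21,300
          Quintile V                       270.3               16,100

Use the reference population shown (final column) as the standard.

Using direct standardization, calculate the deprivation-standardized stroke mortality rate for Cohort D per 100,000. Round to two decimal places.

108.73

Standard total = 109,100; weights = 0.2218, 0.2631, 0.1723, 0.1952, 0.1476.
Standardized rate: 0.2218×7.7 + 0.2631×49.5 + 0.1723×117.2 + 0.1952×173.7 + 0.1476×270.3 = 108.7258 per 100,000.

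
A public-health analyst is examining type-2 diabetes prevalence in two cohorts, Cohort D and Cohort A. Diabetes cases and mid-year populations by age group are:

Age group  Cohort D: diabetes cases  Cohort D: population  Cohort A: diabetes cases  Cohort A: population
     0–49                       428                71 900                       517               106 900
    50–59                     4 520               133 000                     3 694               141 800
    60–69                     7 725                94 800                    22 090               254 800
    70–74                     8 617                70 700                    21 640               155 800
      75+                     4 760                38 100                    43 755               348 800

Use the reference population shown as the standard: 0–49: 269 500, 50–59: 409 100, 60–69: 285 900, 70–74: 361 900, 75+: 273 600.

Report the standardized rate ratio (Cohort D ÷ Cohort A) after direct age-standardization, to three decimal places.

0.965

Age-specific rates per 1 000 for Cohort D: 5.953, 33.985, 81.487, 121.881, 124.934.
For Cohort A: 4.836, 26.051, 86.695, 138.896, 125.444.
Standard total = 1 600 000; weights = 0.1684, 0.2557, 0.1787, 0.2262, 0.1710.
Cohort D: 0.1684×5.953 + 0.2557×33.985 + 0.1787×81.487 + 0.2262×121.881 + 0.1710×124.934 = 73.1847 per 1 000.
Cohort A: 0.1684×4.836 + 0.2557×26.051 + 0.1787×86.695 + 0.2262×138.896 + 0.1710×125.444 = 75.8344 per 1 000.
Ratio = 73.1847 ÷ 75.8344 = 0.96506.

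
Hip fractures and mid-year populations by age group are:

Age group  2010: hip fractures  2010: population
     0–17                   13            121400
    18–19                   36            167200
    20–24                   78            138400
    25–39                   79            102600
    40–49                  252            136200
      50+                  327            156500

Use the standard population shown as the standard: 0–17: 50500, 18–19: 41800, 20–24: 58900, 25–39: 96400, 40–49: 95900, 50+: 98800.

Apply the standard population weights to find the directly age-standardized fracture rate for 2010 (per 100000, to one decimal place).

114.3

Age-specific rates per 100000 for 2010: 10.71, 21.53, 56.36, 77.00, 185.02, 208.95.
Standard total = 442300; weights = 0.1142, 0.0945, 0.1332, 0.2180, 0.2168, 0.2234.
Standardized rate: 0.1142×10.71 + 0.0945×21.53 + 0.1332×56.36 + 0.2180×77.00 + 0.2168×185.02 + 0.2234×208.95 = 114.3349 per 100000.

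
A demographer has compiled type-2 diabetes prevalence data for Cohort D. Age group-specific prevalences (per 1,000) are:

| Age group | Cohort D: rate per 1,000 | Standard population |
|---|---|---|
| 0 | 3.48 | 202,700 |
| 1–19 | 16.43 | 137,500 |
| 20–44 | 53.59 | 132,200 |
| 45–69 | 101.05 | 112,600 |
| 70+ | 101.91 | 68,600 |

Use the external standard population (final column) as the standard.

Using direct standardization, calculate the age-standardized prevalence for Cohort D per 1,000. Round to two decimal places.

Standard total = 653,600; weights = 0.3101, 0.2104, 0.2023, 0.1723, 0.1050.
Standardized rate: 0.3101×3.48 + 0.2104×16.43 + 0.2023×53.59 + 0.1723×101.05 + 0.1050×101.91 = 43.4798 per 1,000.

43.48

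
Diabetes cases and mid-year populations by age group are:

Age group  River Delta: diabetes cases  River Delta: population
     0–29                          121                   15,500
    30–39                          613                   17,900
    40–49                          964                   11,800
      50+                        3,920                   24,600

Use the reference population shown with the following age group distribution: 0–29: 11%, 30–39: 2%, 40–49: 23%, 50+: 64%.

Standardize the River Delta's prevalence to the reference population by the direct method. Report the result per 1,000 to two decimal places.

Age-specific rates per 1,000 for the River Delta: 7.806, 34.246, 81.695, 159.350.
Standard weights: 0.11, 0.02, 0.23, 0.64.
Standardized rate: 0.1100×7.806 + 0.0200×34.246 + 0.2300×81.695 + 0.6400×159.350 = 122.3172 per 1,000.

122.32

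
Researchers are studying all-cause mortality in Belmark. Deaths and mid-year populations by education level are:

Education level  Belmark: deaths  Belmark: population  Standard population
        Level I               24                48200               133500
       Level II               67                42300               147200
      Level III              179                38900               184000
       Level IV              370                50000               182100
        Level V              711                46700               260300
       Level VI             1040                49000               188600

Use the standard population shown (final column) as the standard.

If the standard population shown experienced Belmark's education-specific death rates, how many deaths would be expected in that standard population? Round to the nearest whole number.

Education-specific rates per 100000 for Belmark: 49.79, 158.39, 460.15, 740.00, 1522.48, 2122.45.
Expected deaths = Σ (standard pop × education-specific rate ÷ 100000)
= 133500×49.79/100000 + 147200×158.39/100000 + 184000×460.15/100000 + 182100×740.00/100000 + 260300×1522.48/100000 + 188600×2122.45/100000
= 66.47 + 233.15 + 846.68 + 1347.54 + 3963.03 + 4002.94 = 10459.81.

10460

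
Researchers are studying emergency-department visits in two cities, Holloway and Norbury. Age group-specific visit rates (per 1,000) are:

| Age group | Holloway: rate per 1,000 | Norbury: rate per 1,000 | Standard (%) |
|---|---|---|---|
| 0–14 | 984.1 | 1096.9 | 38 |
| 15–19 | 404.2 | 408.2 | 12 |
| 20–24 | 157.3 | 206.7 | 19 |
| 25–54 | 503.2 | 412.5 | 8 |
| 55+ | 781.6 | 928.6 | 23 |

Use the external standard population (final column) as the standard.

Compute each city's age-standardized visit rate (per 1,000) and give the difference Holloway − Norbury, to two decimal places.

-79.28

Standard weights: 0.38, 0.12, 0.19, 0.08, 0.23.
Holloway: 0.3800×984.1 + 0.1200×404.2 + 0.1900×157.3 + 0.0800×503.2 + 0.2300×781.6 = 672.3730 per 1,000.
Norbury: 0.3800×1096.9 + 0.1200×408.2 + 0.1900×206.7 + 0.0800×412.5 + 0.2300×928.6 = 751.6570 per 1,000.
Difference = 672.3730 − 751.6570 = -79.2840.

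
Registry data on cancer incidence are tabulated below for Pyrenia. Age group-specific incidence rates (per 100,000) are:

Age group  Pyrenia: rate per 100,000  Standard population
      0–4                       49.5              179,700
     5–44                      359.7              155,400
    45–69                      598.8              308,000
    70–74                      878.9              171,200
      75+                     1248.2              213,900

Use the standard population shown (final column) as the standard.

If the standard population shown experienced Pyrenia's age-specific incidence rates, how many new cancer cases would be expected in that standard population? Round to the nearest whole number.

6667

Expected new cancer cases = Σ (standard pop × age-specific rate ÷ 100,000)
= 179,700×49.5/100,000 + 155,400×359.7/100,000 + 308,000×598.8/100,000 + 171,200×878.9/100,000 + 213,900×1248.2/100,000
= 88.95 + 558.97 + 1844.30 + 1504.68 + 2669.90 = 6666.81.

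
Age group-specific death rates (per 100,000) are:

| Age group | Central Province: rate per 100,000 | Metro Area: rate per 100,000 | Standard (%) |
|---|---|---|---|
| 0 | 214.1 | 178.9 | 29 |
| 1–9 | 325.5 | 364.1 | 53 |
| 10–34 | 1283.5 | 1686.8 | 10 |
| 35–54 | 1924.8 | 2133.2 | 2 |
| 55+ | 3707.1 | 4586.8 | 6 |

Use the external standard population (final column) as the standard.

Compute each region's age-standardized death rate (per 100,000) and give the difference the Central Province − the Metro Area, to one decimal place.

Standard weights: 0.29, 0.53, 0.10, 0.02, 0.06.
The Central Province: 0.2900×214.1 + 0.5300×325.5 + 0.1000×1283.5 + 0.0200×1924.8 + 0.0600×3707.1 = 623.8760 per 100,000.
The Metro Area: 0.2900×178.9 + 0.5300×364.1 + 0.1000×1686.8 + 0.0200×2133.2 + 0.0600×4586.8 = 731.4060 per 100,000.
Difference = 623.8760 − 731.4060 = -107.5300.

-107.5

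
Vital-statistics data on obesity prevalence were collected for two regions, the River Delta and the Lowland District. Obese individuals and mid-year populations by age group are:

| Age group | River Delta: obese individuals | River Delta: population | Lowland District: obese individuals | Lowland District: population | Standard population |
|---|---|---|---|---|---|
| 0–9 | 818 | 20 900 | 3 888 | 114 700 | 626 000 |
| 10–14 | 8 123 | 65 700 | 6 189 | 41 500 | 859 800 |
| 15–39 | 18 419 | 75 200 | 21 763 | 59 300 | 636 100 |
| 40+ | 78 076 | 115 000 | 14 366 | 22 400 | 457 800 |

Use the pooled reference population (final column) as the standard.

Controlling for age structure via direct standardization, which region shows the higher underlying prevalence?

Lowland District

Age-specific rates per 1 000 for the River Delta: 39.139, 123.638, 244.934, 678.922.
For the Lowland District: 33.897, 149.133, 366.998, 641.339.
Standard total = 2 579 700; weights = 0.2427, 0.3333, 0.2466, 0.1775.
The River Delta: 0.2427×39.139 + 0.3333×123.638 + 0.2466×244.934 + 0.1775×678.922 = 231.5840 per 1 000.
The Lowland District: 0.2427×33.897 + 0.3333×149.133 + 0.2466×366.998 + 0.1775×641.339 = 262.2384 per 1 000.
The crude rates (380.91 vs 194.22) would put the River Delta higher, but that reflects its age composition; once standardized to a common age structure, the Lowland District has the higher underlying rate.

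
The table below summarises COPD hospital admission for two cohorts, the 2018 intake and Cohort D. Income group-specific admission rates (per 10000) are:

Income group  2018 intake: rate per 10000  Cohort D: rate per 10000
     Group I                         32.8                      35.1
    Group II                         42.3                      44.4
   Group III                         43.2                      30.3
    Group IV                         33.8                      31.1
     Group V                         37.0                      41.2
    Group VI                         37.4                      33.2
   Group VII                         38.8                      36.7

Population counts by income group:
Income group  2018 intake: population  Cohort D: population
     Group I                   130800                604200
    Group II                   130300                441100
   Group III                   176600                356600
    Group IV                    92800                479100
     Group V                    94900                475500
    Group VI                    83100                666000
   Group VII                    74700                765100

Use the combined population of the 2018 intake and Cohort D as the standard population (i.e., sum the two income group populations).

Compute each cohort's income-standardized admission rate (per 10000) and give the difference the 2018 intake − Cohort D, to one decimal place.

Combined standard total = 4570800; weights = 0.1608, 0.1250, 0.1167, 0.1251, 0.1248, 0.1639, 0.1837.
The 2018 intake: 0.1608×32.8 + 0.1250×42.3 + 0.1167×43.2 + 0.1251×33.8 + 0.1248×37.0 + 0.1639×37.4 + 0.1837×38.8 = 37.7063 per 10000.
Cohort D: 0.1608×35.1 + 0.1250×44.4 + 0.1167×30.3 + 0.1251×31.1 + 0.1248×41.2 + 0.1639×33.2 + 0.1837×36.7 = 35.9460 per 10000.
Difference = 37.7063 − 35.9460 = 1.7603.

1.8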